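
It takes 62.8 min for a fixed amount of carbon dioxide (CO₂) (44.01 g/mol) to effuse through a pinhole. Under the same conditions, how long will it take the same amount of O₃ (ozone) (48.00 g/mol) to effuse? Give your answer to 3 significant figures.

By Graham's law, t_O₃/t_CO₂ = √(M_O₃/M_CO₂) = √(48.00/44.01) = √1.091 = 1.044.
So the time for O₃ is 62.8 × 1.044 = 65.6 min.

65.6 min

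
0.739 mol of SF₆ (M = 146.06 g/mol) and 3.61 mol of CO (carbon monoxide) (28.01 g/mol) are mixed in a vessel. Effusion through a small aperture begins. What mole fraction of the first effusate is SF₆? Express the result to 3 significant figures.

0.0823

Each component's effusion rate ∝ (its partial pressure)·(1/√M) ∝ n_i/√M_i.
So x_SF₆ in the escaping gas = (n_SF₆/√M_SF₆) / Σ(n_i/√M_i)
= (0.739/√146.06) / (0.739/√146.06 + 3.61/√28.01) = 0.06115/(0.06115 + 0.6821) = 0.0823.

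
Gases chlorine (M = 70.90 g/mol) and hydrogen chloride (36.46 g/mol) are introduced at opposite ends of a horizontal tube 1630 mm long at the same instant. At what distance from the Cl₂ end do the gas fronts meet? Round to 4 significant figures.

680.7 mm

Graham's law gives d_Cl₂/d_HCl = rate_Cl₂/rate_HCl = √(M_HCl/M_Cl₂) = √(36.46/70.90) = 0.7171.
With d_Cl₂ + d_HCl = 1630 mm, d_HCl = 1630/(1 + 0.7171) = 949.3 mm.
d_Cl₂ = 1630 − 949.3 = 680.7 mm.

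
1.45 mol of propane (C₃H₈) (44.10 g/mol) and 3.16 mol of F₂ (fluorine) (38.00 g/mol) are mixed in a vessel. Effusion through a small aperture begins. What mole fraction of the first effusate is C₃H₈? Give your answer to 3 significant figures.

The effusion rate of species i is ∝ p_i/√M_i ∝ n_i/√M_i.
x_C₃H₈(eff) = (n_C₃H₈/√M_C₃H₈) / (n_C₃H₈/√M_C₃H₈ + n_F₂/√M_F₂)
= (1.45/√44.10) / (1.45/√44.10 + 3.16/√38.00) = 0.2183/(0.2183 + 0.5126) = 0.299.

0.299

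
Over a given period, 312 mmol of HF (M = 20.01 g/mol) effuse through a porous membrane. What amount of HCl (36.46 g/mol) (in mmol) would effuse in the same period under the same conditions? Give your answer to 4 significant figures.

Since effusion rate ∝ 1/√M, rate_HCl/rate_HF = √(M_HF/M_HCl) = √(20.01/36.46) = √0.5488 = 0.7408.
So the amount for HCl is 312 × 0.7408 = 231.1 mmol.

231.1 mmol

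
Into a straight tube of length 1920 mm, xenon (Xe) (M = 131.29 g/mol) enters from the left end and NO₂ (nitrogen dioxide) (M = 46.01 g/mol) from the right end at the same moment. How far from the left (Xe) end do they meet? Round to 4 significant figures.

714.0 mm

The fronts meet when d_Xe + d_NO₂ = L with d_Xe/d_NO₂ = √(M_NO₂/M_Xe) (Graham's law). Here √(M_NO₂/M_Xe) = √(46.01/131.29) = 0.5920.
With d_Xe + d_NO₂ = 1920 mm, d_NO₂ = 1920/(1 + 0.5920) = 1206 mm.
d_Xe = 1920 − 1206 = 714.0 mm.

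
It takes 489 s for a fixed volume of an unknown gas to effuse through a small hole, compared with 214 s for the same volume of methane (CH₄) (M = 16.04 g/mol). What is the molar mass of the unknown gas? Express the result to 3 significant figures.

By Graham's law, t_X/t_CH₄ = √(M_X/M_CH₄).
489/214 = 2.285 = √(M_X/16.04)
M_X = 16.04 × 2.285² = 16.04 × 5.221 = 83.8 g/mol

83.8 g/mol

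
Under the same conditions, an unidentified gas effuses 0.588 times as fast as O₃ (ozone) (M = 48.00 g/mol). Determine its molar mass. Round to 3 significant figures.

From Graham's law, rate_X/rate_O₃ = √(M_O₃/M_X).
0.588 = √(48.00/M_X)
M_X = 48.00 / 0.588² = 48.00 / 0.3457 = 139 g/mol

139 g/mol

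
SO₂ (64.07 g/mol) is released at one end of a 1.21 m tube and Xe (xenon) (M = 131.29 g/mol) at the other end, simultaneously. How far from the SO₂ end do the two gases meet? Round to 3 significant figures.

The fronts meet when d_SO₂ + d_Xe = L with d_SO₂/d_Xe = √(M_Xe/M_SO₂) (Graham's law). Here √(M_Xe/M_SO₂) = √(131.29/64.07) = 1.431.
With d_SO₂ + d_Xe = 1.21 m, d_Xe = 1.21/(1 + 1.431) = 0.4976 m.
d_SO₂ = 1.21 − 0.4976 = 0.712 m.

0.712 m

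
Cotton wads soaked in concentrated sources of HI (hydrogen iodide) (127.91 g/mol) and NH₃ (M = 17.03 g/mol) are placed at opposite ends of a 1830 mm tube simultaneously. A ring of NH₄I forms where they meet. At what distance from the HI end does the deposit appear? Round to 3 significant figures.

489 mm

Distances travelled in equal time are proportional to diffusion rates, so d_HI/d_NH₃ = √(M_NH₃/M_HI) = √(17.03/127.91) = 0.3649.
With d_HI + d_NH₃ = 1830 mm, d_NH₃ = 1830/(1 + 0.3649) = 1341 mm.
d_HI = 1830 − 1341 = 489 mm.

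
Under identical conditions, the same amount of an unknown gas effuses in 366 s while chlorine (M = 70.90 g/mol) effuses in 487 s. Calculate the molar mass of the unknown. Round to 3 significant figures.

40.0 g/mol

By Graham's law, t_X/t_Cl₂ = √(M_X/M_Cl₂).
366/487 = 0.7515 = √(M_X/70.90)
M_X = 70.90 × 0.7515² = 70.90 × 0.5648 = 40.0 g/mol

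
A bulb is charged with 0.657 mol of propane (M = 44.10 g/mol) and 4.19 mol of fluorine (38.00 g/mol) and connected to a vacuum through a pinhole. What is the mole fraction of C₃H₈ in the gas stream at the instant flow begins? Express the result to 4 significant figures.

0.1271

The effusion rate of species i is ∝ p_i/√M_i ∝ n_i/√M_i.
Mole fraction of C₃H₈ in the effusate = (n_C₃H₈/√M_C₃H₈) / (n_C₃H₈/√M_C₃H₈ + n_F₂/√M_F₂)
= (0.657/√44.10) / (0.657/√44.10 + 4.19/√38.00) = 0.09893/(0.09893 + 0.6797) = 0.1271.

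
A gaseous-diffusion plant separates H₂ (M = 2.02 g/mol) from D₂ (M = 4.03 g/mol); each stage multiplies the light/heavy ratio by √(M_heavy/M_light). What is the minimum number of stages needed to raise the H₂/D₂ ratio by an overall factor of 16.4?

With α = √(4.03/2.02) per stage, ln α = ½ ln(1.99505) = 0.3453.
Need α^N ≥ 16.4 ⇒ N ≥ ln(16.4) / ln α = 2.797 / 0.3453 = 8.10.
Rounding up, N = 9 stages.

9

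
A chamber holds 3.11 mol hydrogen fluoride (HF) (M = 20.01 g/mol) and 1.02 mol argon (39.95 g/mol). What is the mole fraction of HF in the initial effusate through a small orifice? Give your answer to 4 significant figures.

Effusion rate of each component ∝ n_i/√M_i (partial pressure × 1/√M).
Mole fraction of HF in the effusate = (n_HF/√M_HF) / (n_HF/√M_HF + n_Ar/√M_Ar)
= (3.11/√20.01) / (3.11/√20.01 + 1.02/√39.95) = 0.6952/(0.6952 + 0.1614) = 0.8116.

0.8116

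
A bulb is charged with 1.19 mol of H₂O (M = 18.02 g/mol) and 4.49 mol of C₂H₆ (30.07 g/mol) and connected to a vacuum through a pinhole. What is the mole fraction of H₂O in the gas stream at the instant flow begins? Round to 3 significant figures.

0.255

Each component's effusion rate ∝ (its partial pressure)·(1/√M) ∝ n_i/√M_i.
Mole fraction of H₂O in the effusate = (n_H₂O/√M_H₂O) / (n_H₂O/√M_H₂O + n_C₂H₆/√M_C₂H₆)
= (1.19/√18.02) / (1.19/√18.02 + 4.49/√30.07) = 0.2803/(0.2803 + 0.8188) = 0.255.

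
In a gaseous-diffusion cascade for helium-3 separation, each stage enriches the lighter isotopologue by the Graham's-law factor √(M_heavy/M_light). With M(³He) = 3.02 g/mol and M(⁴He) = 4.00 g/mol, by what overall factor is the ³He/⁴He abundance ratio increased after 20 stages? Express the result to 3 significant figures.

Each stage multiplies the ratio by α = √(4.00/3.02), so after 20 stages the overall factor is α^20 = (4.00/3.02)^(20/2).
= 1.32450^10 = 16.6.

16.6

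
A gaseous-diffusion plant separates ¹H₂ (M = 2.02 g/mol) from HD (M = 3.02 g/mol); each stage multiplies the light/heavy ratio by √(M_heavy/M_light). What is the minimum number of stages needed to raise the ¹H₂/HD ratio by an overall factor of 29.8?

Per stage α = (3.02/2.02)^(1/2) = 1.49505^0.5, giving ln α = 0.2011.
Need α^N ≥ 29.8 ⇒ N ≥ ln(29.8) / ln α = 3.395 / 0.2011 = 16.88.
Minimum whole number of stages: N = 17.

17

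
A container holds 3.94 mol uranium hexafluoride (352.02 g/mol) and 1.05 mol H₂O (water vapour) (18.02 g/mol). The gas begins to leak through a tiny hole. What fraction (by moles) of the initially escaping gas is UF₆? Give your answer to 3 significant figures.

0.459

Effusion rate of each component ∝ n_i/√M_i (partial pressure × 1/√M).
x_UF₆(eff) = (n_UF₆/√M_UF₆) / (n_UF₆/√M_UF₆ + n_H₂O/√M_H₂O)
= (3.94/√352.02) / (3.94/√352.02 + 1.05/√18.02) = 0.2100/(0.2100 + 0.2473) = 0.459.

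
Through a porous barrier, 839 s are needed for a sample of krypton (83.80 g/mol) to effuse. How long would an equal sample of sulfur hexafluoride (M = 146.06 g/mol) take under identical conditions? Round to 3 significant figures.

1110 s

Using Graham's law: t_SF₆/t_Kr = √(M_SF₆/M_Kr) = √(146.06/83.80) = √1.743 = 1.320.
So the time for SF₆ is 839 × 1.320 = 1110 s.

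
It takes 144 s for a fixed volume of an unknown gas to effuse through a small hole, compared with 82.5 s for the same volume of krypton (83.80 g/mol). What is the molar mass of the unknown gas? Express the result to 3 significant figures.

Graham's law gives t_X/t_Kr = √(M_X/M_Kr).
144/82.5 = 1.745 = √(M_X/83.80)
M_X = 83.80 × 1.745² = 83.80 × 3.047 = 255 g/mol

255 g/mol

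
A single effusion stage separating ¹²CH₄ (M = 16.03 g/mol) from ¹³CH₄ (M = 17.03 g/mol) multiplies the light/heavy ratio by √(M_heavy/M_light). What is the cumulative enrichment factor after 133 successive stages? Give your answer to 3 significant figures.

Overall factor = α^133 with α = √(17.03/16.03), i.e. (17.03/16.03)^(133/2).
= 1.06238^(133/2) = 55.9.

55.9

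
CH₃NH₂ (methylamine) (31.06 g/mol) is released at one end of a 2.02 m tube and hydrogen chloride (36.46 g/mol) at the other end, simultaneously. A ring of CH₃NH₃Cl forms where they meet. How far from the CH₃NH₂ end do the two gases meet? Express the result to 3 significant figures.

1.05 m

The fronts meet when d_CH₃NH₂ + d_HCl = L with d_CH₃NH₂/d_HCl = √(M_HCl/M_CH₃NH₂) (Graham's law). Here √(M_HCl/M_CH₃NH₂) = √(36.46/31.06) = 1.083.
With d_CH₃NH₂ + d_HCl = 2.02 m, d_HCl = 2.02/(1 + 1.083) = 0.9695 m.
d_CH₃NH₂ = 2.02 − 0.9695 = 1.05 m.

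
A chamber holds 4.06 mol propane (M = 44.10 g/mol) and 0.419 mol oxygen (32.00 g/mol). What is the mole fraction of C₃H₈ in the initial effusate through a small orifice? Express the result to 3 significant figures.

0.892

Effusion rate of each component ∝ n_i/√M_i (partial pressure × 1/√M).
So x_C₃H₈ in the escaping gas = (n_C₃H₈/√M_C₃H₈) / Σ(n_i/√M_i)
= (4.06/√44.10) / (4.06/√44.10 + 0.419/√32.00) = 0.6114/(0.6114 + 0.07407) = 0.892.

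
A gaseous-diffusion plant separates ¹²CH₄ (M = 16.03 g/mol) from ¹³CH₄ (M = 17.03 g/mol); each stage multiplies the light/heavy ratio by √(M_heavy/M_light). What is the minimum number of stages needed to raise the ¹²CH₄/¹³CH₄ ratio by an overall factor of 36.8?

Per stage α = (17.03/16.03)^(1/2) = 1.06238^0.5, giving ln α = 0.03026.
Need α^N ≥ 36.8 ⇒ N ≥ ln(36.8) / ln α = 3.605 / 0.03026 = 119.16.
So at least 120 stages are needed.

120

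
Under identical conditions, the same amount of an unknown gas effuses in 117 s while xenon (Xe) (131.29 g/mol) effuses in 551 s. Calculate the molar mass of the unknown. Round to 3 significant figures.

Since effusion rate ∝ 1/√M, t_X/t_Xe = √(M_X/M_Xe).
117/551 = 0.2123 = √(M_X/131.29)
M_X = 131.29 × 0.2123² = 131.29 × 0.04509 = 5.92 g/mol

5.92 g/mol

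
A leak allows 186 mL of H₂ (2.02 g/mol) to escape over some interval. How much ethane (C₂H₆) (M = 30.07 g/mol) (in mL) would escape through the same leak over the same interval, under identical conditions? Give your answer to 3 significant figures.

By Graham's law, rate_C₂H₆/rate_H₂ = √(M_H₂/M_C₂H₆) = √(2.02/30.07) = √0.06718 = 0.2592.
So the volume for C₂H₆ is 186 × 0.2592 = 48.2 mL.

48.2 mL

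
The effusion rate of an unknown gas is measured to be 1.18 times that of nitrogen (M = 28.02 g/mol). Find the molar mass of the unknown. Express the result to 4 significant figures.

20.12 g/mol

By Graham's law, rate_X/rate_N₂ = √(M_N₂/M_X).
1.18 = √(28.02/M_X)
M_X = 28.02 / 1.18² = 28.02 / 1.392 = 20.12 g/mol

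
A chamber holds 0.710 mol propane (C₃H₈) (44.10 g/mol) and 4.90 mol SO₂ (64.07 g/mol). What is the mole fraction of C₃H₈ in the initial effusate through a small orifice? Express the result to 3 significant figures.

The effusion rate of species i is ∝ p_i/√M_i ∝ n_i/√M_i.
x_C₃H₈(eff) = (n_C₃H₈/√M_C₃H₈) / (n_C₃H₈/√M_C₃H₈ + n_SO₂/√M_SO₂)
= (0.710/√44.10) / (0.710/√44.10 + 4.90/√64.07) = 0.1069/(0.1069 + 0.6122) = 0.149.

0.149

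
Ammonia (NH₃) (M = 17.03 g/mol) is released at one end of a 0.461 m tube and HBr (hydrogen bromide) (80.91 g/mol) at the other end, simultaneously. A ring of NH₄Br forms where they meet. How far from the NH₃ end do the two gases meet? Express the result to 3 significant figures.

0.316 m

Distances travelled in equal time are proportional to diffusion rates, so d_NH₃/d_HBr = √(M_HBr/M_NH₃) = √(80.91/17.03) = 2.180.
With d_NH₃ + d_HBr = 0.461 m, d_HBr = 0.461/(1 + 2.180) = 0.1450 m.
d_NH₃ = 0.461 − 0.1450 = 0.316 m.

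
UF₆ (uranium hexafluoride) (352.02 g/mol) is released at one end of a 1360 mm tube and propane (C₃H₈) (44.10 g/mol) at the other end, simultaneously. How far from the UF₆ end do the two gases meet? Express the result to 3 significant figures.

In equal time, each gas travels a distance ∝ its rate ∝ 1/√M, so d_UF₆/d_C₃H₈ = √(M_C₃H₈/M_UF₆) = √(44.10/352.02) = 0.3539.
With d_UF₆ + d_C₃H₈ = 1360 mm, d_C₃H₈ = 1360/(1 + 0.3539) = 1004 mm.
d_UF₆ = 1360 − 1004 = 356 mm.

356 mm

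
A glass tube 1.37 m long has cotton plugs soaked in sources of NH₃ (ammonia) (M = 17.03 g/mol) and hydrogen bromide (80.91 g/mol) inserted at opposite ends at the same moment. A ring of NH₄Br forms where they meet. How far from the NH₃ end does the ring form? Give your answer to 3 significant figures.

In equal time, each gas travels a distance ∝ its rate ∝ 1/√M, so d_NH₃/d_HBr = √(M_HBr/M_NH₃) = √(80.91/17.03) = 2.180.
With d_NH₃ + d_HBr = 1.37 m, d_HBr = 1.37/(1 + 2.180) = 0.4309 m.
d_NH₃ = 1.37 − 0.4309 = 0.939 m.

0.939 m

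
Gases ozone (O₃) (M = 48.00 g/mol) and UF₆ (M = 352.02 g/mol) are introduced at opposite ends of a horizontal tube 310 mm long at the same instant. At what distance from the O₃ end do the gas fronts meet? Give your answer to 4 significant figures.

226.4 mm

Distances travelled in equal time are proportional to diffusion rates, so d_O₃/d_UF₆ = √(M_UF₆/M_O₃) = √(352.02/48.00) = 2.708.
With d_O₃ + d_UF₆ = 310 mm, d_UF₆ = 310/(1 + 2.708) = 83.60 mm.
d_O₃ = 310 − 83.60 = 226.4 mm.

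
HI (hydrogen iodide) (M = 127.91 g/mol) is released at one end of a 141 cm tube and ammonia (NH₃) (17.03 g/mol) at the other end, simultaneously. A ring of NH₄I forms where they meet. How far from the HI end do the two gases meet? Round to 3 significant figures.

37.7 cm

Distances travelled in equal time are proportional to diffusion rates, so d_HI/d_NH₃ = √(M_NH₃/M_HI) = √(17.03/127.91) = 0.3649.
With d_HI + d_NH₃ = 141 cm, d_NH₃ = 141/(1 + 0.3649) = 103.3 cm.
d_HI = 141 − 103.3 = 37.7 cm.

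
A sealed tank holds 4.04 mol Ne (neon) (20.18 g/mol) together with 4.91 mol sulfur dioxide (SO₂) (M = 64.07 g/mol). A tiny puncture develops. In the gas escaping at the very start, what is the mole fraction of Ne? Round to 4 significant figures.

Effusion rate of each component ∝ n_i/√M_i (partial pressure × 1/√M).
x_Ne(eff) = (n_Ne/√M_Ne) / (n_Ne/√M_Ne + n_SO₂/√M_SO₂)
= (4.04/√20.18) / (4.04/√20.18 + 4.91/√64.07) = 0.8993/(0.8993 + 0.6134) = 0.5945.

0.5945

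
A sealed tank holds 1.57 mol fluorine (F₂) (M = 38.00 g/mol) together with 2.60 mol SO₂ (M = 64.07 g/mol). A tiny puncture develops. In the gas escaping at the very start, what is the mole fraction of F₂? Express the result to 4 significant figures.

Each component's effusion rate ∝ (its partial pressure)·(1/√M) ∝ n_i/√M_i.
x_F₂(eff) = (n_F₂/√M_F₂) / (n_F₂/√M_F₂ + n_SO₂/√M_SO₂)
= (1.57/√38.00) / (1.57/√38.00 + 2.60/√64.07) = 0.2547/(0.2547 + 0.3248) = 0.4395.

0.4395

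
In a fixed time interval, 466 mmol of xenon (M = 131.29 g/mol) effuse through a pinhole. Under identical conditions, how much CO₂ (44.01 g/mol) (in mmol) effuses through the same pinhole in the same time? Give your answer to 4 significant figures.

By Graham's law, rate_CO₂/rate_Xe = √(M_Xe/M_CO₂) = √(131.29/44.01) = √2.983 = 1.727.
So the amount for CO₂ is 466 × 1.727 = 804.9 mmol.

804.9 mmol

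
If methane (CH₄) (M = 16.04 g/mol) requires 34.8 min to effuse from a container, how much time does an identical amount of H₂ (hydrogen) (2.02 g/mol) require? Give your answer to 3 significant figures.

From Graham's law, t_H₂/t_CH₄ = √(M_H₂/M_CH₄) = √(2.02/16.04) = √0.1259 = 0.3549.
So the time for H₂ is 34.8 × 0.3549 = 12.3 min.

12.3 min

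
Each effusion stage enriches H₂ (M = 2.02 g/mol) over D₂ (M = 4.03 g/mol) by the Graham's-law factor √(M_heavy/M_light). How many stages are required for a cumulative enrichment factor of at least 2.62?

3

With α = √(4.03/2.02) per stage, ln α = ½ ln(1.99505) = 0.3453.
Need α^N ≥ 2.62 ⇒ N ≥ ln(2.62) / ln α = 0.9632 / 0.3453 = 2.79.
So at least 3 stages are needed.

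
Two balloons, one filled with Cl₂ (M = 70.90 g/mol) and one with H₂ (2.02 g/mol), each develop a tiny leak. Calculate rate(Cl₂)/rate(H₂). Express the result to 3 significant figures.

0.169

Using Graham's law: rate_Cl₂/rate_H₂ = √(M_H₂/M_Cl₂) = √(2.02/70.90) = √0.02849 = 0.169.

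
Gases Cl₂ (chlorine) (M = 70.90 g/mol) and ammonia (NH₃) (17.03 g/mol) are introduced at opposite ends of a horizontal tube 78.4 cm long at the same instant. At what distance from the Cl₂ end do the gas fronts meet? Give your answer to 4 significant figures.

25.79 cm

Distances travelled in equal time are proportional to diffusion rates, so d_Cl₂/d_NH₃ = √(M_NH₃/M_Cl₂) = √(17.03/70.90) = 0.4901.
With d_Cl₂ + d_NH₃ = 78.4 cm, d_NH₃ = 78.4/(1 + 0.4901) = 52.61 cm.
d_Cl₂ = 78.4 − 52.61 = 25.79 cm.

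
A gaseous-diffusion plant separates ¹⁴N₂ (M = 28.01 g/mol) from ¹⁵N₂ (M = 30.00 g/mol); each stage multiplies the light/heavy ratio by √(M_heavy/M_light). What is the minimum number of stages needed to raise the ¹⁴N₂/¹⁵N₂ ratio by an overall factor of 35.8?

105

Per stage α = (30.00/28.01)^(1/2) = 1.07105^0.5, giving ln α = 0.03432.
Need α^N ≥ 35.8 ⇒ N ≥ ln(35.8) / ln α = 3.578 / 0.03432 = 104.26.
So at least 105 stages are needed.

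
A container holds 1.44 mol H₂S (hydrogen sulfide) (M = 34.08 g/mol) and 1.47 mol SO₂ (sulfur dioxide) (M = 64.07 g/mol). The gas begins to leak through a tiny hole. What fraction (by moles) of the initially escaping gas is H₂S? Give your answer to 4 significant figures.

0.5732

Rate_i ∝ x_i/√M_i (Graham's law weighted by mole fraction), so the effusate composition follows n_i/√M_i.
So x_H₂S in the escaping gas = (n_H₂S/√M_H₂S) / Σ(n_i/√M_i)
= (1.44/√34.08) / (1.44/√34.08 + 1.47/√64.07) = 0.2467/(0.2467 + 0.1836) = 0.5732.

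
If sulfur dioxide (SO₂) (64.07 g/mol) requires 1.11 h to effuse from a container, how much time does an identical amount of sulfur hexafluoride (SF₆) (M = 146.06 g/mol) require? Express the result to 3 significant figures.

1.68 h

From Graham's law, t_SF₆/t_SO₂ = √(M_SF₆/M_SO₂) = √(146.06/64.07) = √2.280 = 1.510.
So the time for SF₆ is 1.11 × 1.510 = 1.68 h.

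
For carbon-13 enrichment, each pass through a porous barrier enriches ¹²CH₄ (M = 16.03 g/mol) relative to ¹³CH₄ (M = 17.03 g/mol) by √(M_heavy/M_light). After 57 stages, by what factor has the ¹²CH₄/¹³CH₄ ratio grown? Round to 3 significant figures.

5.61

Each stage multiplies the ratio by α = √(17.03/16.03), so after 57 stages the overall factor is α^57 = (17.03/16.03)^(57/2).
= 1.06238^(57/2) = 5.61.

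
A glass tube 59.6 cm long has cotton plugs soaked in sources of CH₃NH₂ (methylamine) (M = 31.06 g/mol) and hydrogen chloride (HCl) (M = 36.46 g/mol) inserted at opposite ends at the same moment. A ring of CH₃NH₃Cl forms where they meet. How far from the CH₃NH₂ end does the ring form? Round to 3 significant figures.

31.0 cm

In equal time, each gas travels a distance ∝ its rate ∝ 1/√M, so d_CH₃NH₂/d_HCl = √(M_HCl/M_CH₃NH₂) = √(36.46/31.06) = 1.083.
With d_CH₃NH₂ + d_HCl = 59.6 cm, d_HCl = 59.6/(1 + 1.083) = 28.61 cm.
d_CH₃NH₂ = 59.6 − 28.61 = 31.0 cm.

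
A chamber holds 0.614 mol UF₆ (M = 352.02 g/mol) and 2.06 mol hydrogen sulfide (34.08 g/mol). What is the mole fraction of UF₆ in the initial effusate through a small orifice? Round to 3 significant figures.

0.0849

Rate_i ∝ x_i/√M_i (Graham's law weighted by mole fraction), so the effusate composition follows n_i/√M_i.
x_UF₆(eff) = (n_UF₆/√M_UF₆) / (n_UF₆/√M_UF₆ + n_H₂S/√M_H₂S)
= (0.614/√352.02) / (0.614/√352.02 + 2.06/√34.08) = 0.03273/(0.03273 + 0.3529) = 0.0849.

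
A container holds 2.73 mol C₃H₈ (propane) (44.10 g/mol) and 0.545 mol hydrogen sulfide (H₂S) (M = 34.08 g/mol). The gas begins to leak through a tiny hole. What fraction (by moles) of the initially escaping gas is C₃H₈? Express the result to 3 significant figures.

Each component's effusion rate ∝ (its partial pressure)·(1/√M) ∝ n_i/√M_i.
Mole fraction of C₃H₈ in the effusate = (n_C₃H₈/√M_C₃H₈) / (n_C₃H₈/√M_C₃H₈ + n_H₂S/√M_H₂S)
= (2.73/√44.10) / (2.73/√44.10 + 0.545/√34.08) = 0.4111/(0.4111 + 0.09336) = 0.815.

0.815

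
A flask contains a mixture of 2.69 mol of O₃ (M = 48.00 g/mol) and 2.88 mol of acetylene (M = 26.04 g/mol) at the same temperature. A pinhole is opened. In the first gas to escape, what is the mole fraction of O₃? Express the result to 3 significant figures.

The effusion rate of species i is ∝ p_i/√M_i ∝ n_i/√M_i.
Mole fraction of O₃ in the effusate = (n_O₃/√M_O₃) / (n_O₃/√M_O₃ + n_C₂H₂/√M_C₂H₂)
= (2.69/√48.00) / (2.69/√48.00 + 2.88/√26.04) = 0.3883/(0.3883 + 0.5644) = 0.408.

0.408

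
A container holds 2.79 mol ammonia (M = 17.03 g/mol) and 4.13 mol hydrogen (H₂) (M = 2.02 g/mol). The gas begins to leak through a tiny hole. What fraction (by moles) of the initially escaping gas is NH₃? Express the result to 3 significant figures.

The effusion rate of species i is ∝ p_i/√M_i ∝ n_i/√M_i.
x_NH₃(eff) = (n_NH₃/√M_NH₃) / (n_NH₃/√M_NH₃ + n_H₂/√M_H₂)
= (2.79/√17.03) / (2.79/√17.03 + 4.13/√2.02) = 0.6761/(0.6761 + 2.906) = 0.189.

0.189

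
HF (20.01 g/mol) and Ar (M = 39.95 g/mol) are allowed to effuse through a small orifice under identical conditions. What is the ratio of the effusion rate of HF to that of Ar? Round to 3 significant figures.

1.41

Since effusion rate ∝ 1/√M, rate_HF/rate_Ar = √(M_Ar/M_HF) = √(39.95/20.01) = √1.997 = 1.41.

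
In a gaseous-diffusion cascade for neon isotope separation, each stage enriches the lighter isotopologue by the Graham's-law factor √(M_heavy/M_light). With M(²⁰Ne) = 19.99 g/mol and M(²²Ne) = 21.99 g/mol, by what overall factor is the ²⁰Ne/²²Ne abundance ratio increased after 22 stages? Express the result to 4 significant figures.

2.855

The single-stage factor is √(M_heavy/M_light), so 22 stages give [√(21.99/19.99)]^22 = (21.99/19.99)^(22/2).
= 1.10005^11 = 2.855.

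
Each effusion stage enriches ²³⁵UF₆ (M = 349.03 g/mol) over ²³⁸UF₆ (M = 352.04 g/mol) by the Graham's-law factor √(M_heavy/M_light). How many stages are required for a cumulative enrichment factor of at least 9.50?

525

Per stage α = (352.04/349.03)^(1/2) = 1.00862^0.5, giving ln α = 0.004293.
Need α^N ≥ 9.50 ⇒ N ≥ ln(9.50) / ln α = 2.251 / 0.004293 = 524.35.
Minimum whole number of stages: N = 525.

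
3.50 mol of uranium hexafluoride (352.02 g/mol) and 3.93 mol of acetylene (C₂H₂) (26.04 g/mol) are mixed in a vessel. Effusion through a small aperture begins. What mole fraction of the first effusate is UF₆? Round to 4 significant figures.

0.1950

The effusion rate of species i is ∝ p_i/√M_i ∝ n_i/√M_i.
Mole fraction of UF₆ in the effusate = (n_UF₆/√M_UF₆) / (n_UF₆/√M_UF₆ + n_C₂H₂/√M_C₂H₂)
= (3.50/√352.02) / (3.50/√352.02 + 3.93/√26.04) = 0.1865/(0.1865 + 0.7701) = 0.1950.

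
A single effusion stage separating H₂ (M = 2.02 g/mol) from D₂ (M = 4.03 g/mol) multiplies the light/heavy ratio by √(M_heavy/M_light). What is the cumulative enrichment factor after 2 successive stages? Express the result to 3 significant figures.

Each stage multiplies the ratio by α = √(4.03/2.02), so after 2 stages the overall factor is α^2 = (4.03/2.02)^(2/2).
= 1.99505^1 = 2.00.

2.00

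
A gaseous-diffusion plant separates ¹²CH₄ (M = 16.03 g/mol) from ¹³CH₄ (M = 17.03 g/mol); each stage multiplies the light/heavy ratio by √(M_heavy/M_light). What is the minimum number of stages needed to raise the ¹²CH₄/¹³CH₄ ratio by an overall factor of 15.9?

Single-stage factor α = √(17.03/16.03), so ln α = ½ ln(1.06238) = 0.03026.
Need α^N ≥ 15.9 ⇒ N ≥ ln(15.9) / ln α = 2.766 / 0.03026 = 91.43.
Rounding up, N = 92 stages.

92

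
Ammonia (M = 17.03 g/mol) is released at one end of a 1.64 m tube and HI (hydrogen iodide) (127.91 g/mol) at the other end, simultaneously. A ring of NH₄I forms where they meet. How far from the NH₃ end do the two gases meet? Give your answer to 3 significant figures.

1.20 m

Graham's law gives d_NH₃/d_HI = rate_NH₃/rate_HI = √(M_HI/M_NH₃) = √(127.91/17.03) = 2.741.
With d_NH₃ + d_HI = 1.64 m, d_HI = 1.64/(1 + 2.741) = 0.4384 m.
d_NH₃ = 1.64 − 0.4384 = 1.20 m.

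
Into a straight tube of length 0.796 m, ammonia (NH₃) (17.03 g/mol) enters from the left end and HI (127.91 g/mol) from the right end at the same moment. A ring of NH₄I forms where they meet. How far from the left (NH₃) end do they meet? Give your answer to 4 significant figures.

0.5832 m

The fronts meet when d_NH₃ + d_HI = L with d_NH₃/d_HI = √(M_HI/M_NH₃) (Graham's law). Here √(M_HI/M_NH₃) = √(127.91/17.03) = 2.741.
With d_NH₃ + d_HI = 0.796 m, d_HI = 0.796/(1 + 2.741) = 0.2128 m.
d_NH₃ = 0.796 − 0.2128 = 0.5832 m.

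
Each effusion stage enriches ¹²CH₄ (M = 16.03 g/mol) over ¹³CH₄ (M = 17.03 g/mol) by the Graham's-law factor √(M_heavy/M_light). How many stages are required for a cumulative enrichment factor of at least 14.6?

89

Per stage α = (17.03/16.03)^(1/2) = 1.06238^0.5, giving ln α = 0.03026.
Need α^N ≥ 14.6 ⇒ N ≥ ln(14.6) / ln α = 2.681 / 0.03026 = 88.61.
So at least 89 stages are needed.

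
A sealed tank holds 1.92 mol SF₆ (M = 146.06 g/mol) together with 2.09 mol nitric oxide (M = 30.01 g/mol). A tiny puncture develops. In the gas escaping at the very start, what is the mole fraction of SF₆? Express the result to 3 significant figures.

The effusion rate of species i is ∝ p_i/√M_i ∝ n_i/√M_i.
x_SF₆(eff) = (n_SF₆/√M_SF₆) / (n_SF₆/√M_SF₆ + n_NO/√M_NO)
= (1.92/√146.06) / (1.92/√146.06 + 2.09/√30.01) = 0.1589/(0.1589 + 0.3815) = 0.294.

0.294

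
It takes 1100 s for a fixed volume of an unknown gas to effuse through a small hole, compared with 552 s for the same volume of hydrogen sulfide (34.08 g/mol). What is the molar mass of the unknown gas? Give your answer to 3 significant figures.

135 g/mol

By Graham's law, t_X/t_H₂S = √(M_X/M_H₂S).
1100/552 = 1.993 = √(M_X/34.08)
M_X = 34.08 × 1.993² = 34.08 × 3.971 = 135 g/mol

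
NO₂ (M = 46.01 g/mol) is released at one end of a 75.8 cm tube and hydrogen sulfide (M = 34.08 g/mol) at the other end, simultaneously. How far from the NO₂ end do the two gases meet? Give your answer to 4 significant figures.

Graham's law gives d_NO₂/d_H₂S = rate_NO₂/rate_H₂S = √(M_H₂S/M_NO₂) = √(34.08/46.01) = 0.8606.
With d_NO₂ + d_H₂S = 75.8 cm, d_H₂S = 75.8/(1 + 0.8606) = 40.74 cm.
d_NO₂ = 75.8 − 40.74 = 35.06 cm.

35.06 cm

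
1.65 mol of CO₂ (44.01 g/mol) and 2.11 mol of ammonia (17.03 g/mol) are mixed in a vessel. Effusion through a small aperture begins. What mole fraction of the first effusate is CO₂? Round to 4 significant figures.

0.3273

Effusion rate of each component ∝ n_i/√M_i (partial pressure × 1/√M).
x_CO₂(eff) = (n_CO₂/√M_CO₂) / (n_CO₂/√M_CO₂ + n_NH₃/√M_NH₃)
= (1.65/√44.01) / (1.65/√44.01 + 2.11/√17.03) = 0.2487/(0.2487 + 0.5113) = 0.3273.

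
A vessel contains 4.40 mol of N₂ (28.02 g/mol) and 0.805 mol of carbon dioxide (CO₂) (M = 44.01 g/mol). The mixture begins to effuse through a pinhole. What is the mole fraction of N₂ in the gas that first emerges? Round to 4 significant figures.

0.8726

Each component's effusion rate ∝ (its partial pressure)·(1/√M) ∝ n_i/√M_i.
x_N₂(eff) = (n_N₂/√M_N₂) / (n_N₂/√M_N₂ + n_CO₂/√M_CO₂)
= (4.40/√28.02) / (4.40/√28.02 + 0.805/√44.01) = 0.8312/(0.8312 + 0.1213) = 0.8726.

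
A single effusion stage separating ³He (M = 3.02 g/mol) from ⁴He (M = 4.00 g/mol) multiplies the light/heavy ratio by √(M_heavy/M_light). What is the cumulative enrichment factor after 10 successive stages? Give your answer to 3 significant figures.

After 10 stages the ratio has grown by (√(4.00/3.02))^10 = (4.00/3.02)^(10/2).
= 1.32450^5 = 4.08.

4.08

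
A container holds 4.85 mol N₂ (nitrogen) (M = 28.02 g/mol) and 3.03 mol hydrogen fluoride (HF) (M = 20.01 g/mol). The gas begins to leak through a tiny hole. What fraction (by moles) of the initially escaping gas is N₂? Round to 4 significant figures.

The effusion rate of species i is ∝ p_i/√M_i ∝ n_i/√M_i.
x_N₂(eff) = (n_N₂/√M_N₂) / (n_N₂/√M_N₂ + n_HF/√M_HF)
= (4.85/√28.02) / (4.85/√28.02 + 3.03/√20.01) = 0.9162/(0.9162 + 0.6774) = 0.5749.

0.5749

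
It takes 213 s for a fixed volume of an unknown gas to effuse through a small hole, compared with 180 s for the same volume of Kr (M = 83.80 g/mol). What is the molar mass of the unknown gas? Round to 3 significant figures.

117 g/mol

By Graham's law, t_X/t_Kr = √(M_X/M_Kr).
213/180 = 1.183 = √(M_X/83.80)
M_X = 83.80 × 1.183² = 83.80 × 1.400 = 117 g/mol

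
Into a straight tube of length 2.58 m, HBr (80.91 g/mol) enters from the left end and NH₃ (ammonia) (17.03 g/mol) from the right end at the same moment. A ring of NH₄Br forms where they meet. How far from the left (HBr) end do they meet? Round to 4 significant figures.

0.8114 m

Graham's law gives d_HBr/d_NH₃ = rate_HBr/rate_NH₃ = √(M_NH₃/M_HBr) = √(17.03/80.91) = 0.4588.
With d_HBr + d_NH₃ = 2.58 m, d_NH₃ = 2.58/(1 + 0.4588) = 1.769 m.
d_HBr = 2.58 − 1.769 = 0.8114 m.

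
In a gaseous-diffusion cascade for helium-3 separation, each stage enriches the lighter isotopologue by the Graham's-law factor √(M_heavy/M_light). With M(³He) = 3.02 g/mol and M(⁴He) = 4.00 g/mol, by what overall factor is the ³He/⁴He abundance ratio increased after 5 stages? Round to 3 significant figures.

Overall factor = α^5 with α = √(4.00/3.02), i.e. (4.00/3.02)^(5/2).
= 1.32450^(5/2) = 2.02.

2.02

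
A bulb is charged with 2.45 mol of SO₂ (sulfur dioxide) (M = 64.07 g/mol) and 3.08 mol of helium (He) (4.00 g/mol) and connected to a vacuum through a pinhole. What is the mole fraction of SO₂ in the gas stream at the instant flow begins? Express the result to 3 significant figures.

Rate_i ∝ x_i/√M_i (Graham's law weighted by mole fraction), so the effusate composition follows n_i/√M_i.
Mole fraction of SO₂ in the effusate = (n_SO₂/√M_SO₂) / (n_SO₂/√M_SO₂ + n_He/√M_He)
= (2.45/√64.07) / (2.45/√64.07 + 3.08/√4.00) = 0.3061/(0.3061 + 1.540) = 0.166.

0.166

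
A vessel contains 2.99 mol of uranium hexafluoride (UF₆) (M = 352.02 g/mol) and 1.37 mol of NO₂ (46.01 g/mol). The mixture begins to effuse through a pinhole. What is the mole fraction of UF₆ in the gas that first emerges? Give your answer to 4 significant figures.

0.4410

The effusion rate of species i is ∝ p_i/√M_i ∝ n_i/√M_i.
Mole fraction of UF₆ in the effusate = (n_UF₆/√M_UF₆) / (n_UF₆/√M_UF₆ + n_NO₂/√M_NO₂)
= (2.99/√352.02) / (2.99/√352.02 + 1.37/√46.01) = 0.1594/(0.1594 + 0.2020) = 0.4410.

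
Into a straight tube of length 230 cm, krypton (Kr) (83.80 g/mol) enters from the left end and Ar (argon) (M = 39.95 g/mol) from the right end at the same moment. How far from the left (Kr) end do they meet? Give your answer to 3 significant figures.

93.9 cm

The fronts meet when d_Kr + d_Ar = L with d_Kr/d_Ar = √(M_Ar/M_Kr) (Graham's law). Here √(M_Ar/M_Kr) = √(39.95/83.80) = 0.6905.
With d_Kr + d_Ar = 230 cm, d_Ar = 230/(1 + 0.6905) = 136.1 cm.
d_Kr = 230 − 136.1 = 93.9 cm.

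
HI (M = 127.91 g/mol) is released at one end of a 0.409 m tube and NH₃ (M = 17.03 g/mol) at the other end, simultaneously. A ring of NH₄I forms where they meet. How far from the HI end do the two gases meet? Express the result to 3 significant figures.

The fronts meet when d_HI + d_NH₃ = L with d_HI/d_NH₃ = √(M_NH₃/M_HI) (Graham's law). Here √(M_NH₃/M_HI) = √(17.03/127.91) = 0.3649.
With d_HI + d_NH₃ = 0.409 m, d_NH₃ = 0.409/(1 + 0.3649) = 0.2997 m.
d_HI = 0.409 − 0.2997 = 0.109 m.

0.109 m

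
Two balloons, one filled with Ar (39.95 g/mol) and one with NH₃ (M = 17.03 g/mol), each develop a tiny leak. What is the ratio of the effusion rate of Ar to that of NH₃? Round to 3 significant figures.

Using Graham's law: rate_Ar/rate_NH₃ = √(M_NH₃/M_Ar) = √(17.03/39.95) = √0.4263 = 0.653.

0.653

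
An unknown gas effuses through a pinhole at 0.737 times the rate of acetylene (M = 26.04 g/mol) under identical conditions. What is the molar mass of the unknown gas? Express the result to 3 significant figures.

Using Graham's law: rate_X/rate_C₂H₂ = √(M_C₂H₂/M_X).
0.737 = √(26.04/M_X)
M_X = 26.04 / 0.737² = 26.04 / 0.5432 = 47.9 g/mol

47.9 g/mol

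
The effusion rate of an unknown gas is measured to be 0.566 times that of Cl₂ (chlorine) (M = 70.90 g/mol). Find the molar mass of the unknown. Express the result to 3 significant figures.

221 g/mol

From Graham's law, rate_X/rate_Cl₂ = √(M_Cl₂/M_X).
0.566 = √(70.90/M_X)
M_X = 70.90 / 0.566² = 70.90 / 0.3204 = 221 g/mol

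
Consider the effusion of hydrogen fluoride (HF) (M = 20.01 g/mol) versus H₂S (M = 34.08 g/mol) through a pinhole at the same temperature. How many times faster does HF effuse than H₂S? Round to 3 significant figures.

1.31

Graham's law gives rate_HF/rate_H₂S = √(M_H₂S/M_HF) = √(34.08/20.01) = √1.703 = 1.31.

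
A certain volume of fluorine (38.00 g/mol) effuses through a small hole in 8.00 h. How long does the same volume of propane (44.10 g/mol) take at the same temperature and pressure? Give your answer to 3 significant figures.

Using Graham's law: t_C₃H₈/t_F₂ = √(M_C₃H₈/M_F₂) = √(44.10/38.00) = √1.161 = 1.077.
So the time for C₃H₈ is 8.00 × 1.077 = 8.62 h.

8.62 h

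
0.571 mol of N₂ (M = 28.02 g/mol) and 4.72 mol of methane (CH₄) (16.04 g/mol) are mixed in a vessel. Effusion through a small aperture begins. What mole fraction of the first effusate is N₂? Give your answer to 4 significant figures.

Effusion rate of each component ∝ n_i/√M_i (partial pressure × 1/√M).
So x_N₂ in the escaping gas = (n_N₂/√M_N₂) / Σ(n_i/√M_i)
= (0.571/√28.02) / (0.571/√28.02 + 4.72/√16.04) = 0.1079/(0.1079 + 1.179) = 0.08385.

0.08385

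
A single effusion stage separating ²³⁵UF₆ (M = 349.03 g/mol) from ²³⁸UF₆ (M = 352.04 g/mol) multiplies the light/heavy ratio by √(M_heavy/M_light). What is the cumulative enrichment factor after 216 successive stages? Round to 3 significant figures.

2.53

After 216 stages the ratio has grown by (√(352.04/349.03))^216 = (352.04/349.03)^(216/2).
= 1.00862^108 = 2.53.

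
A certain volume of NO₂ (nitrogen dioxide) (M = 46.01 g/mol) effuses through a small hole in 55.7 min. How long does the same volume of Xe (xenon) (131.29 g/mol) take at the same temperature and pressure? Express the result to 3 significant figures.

94.1 min

Using Graham's law: t_Xe/t_NO₂ = √(M_Xe/M_NO₂) = √(131.29/46.01) = √2.854 = 1.689.
So the time for Xe is 55.7 × 1.689 = 94.1 min.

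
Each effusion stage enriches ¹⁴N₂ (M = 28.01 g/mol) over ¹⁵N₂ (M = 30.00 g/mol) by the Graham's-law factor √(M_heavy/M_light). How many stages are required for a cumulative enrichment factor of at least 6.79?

With α = √(30.00/28.01) per stage, ln α = ½ ln(1.07105) = 0.03432.
Need α^N ≥ 6.79 ⇒ N ≥ ln(6.79) / ln α = 1.915 / 0.03432 = 55.81.
So at least 56 stages are needed.

56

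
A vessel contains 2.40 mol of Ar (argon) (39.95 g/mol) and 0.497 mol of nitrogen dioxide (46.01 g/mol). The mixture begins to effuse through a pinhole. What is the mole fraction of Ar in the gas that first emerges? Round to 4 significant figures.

Effusion rate of each component ∝ n_i/√M_i (partial pressure × 1/√M).
x_Ar(eff) = (n_Ar/√M_Ar) / (n_Ar/√M_Ar + n_NO₂/√M_NO₂)
= (2.40/√39.95) / (2.40/√39.95 + 0.497/√46.01) = 0.3797/(0.3797 + 0.07327) = 0.8382.

0.8382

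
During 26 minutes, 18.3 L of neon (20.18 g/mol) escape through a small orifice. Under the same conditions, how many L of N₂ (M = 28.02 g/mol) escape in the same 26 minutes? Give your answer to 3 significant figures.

Graham's law gives rate_N₂/rate_Ne = √(M_Ne/M_N₂) = √(20.18/28.02) = √0.7202 = 0.8486.
So the volume for N₂ is 18.3 × 0.8486 = 15.5 L.

15.5 L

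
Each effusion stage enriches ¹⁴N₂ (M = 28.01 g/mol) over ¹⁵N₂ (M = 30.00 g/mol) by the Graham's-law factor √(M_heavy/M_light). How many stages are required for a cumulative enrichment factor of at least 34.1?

Per stage α = (30.00/28.01)^(1/2) = 1.07105^0.5, giving ln α = 0.03432.
Need α^N ≥ 34.1 ⇒ N ≥ ln(34.1) / ln α = 3.529 / 0.03432 = 102.84.
So at least 103 stages are needed.

103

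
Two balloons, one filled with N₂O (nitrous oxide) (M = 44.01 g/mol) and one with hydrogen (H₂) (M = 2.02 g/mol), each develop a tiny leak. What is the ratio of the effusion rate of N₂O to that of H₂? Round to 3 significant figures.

By Graham's law, rate_N₂O/rate_H₂ = √(M_H₂/M_N₂O) = √(2.02/44.01) = √0.04590 = 0.214.

0.214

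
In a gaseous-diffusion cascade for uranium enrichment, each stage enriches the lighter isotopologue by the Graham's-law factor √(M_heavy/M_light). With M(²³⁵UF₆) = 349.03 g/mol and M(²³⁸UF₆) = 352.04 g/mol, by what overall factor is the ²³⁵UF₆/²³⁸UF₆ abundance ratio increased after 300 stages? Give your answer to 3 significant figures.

3.63

Each stage multiplies the ratio by α = √(352.04/349.03), so after 300 stages the overall factor is α^300 = (352.04/349.03)^(300/2).
= 1.00862^150 = 3.63.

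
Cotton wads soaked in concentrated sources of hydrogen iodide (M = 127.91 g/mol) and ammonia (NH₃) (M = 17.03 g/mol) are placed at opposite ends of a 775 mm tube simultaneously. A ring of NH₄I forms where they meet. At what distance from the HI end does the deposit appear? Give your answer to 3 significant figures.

In equal time, each gas travels a distance ∝ its rate ∝ 1/√M, so d_HI/d_NH₃ = √(M_NH₃/M_HI) = √(17.03/127.91) = 0.3649.
With d_HI + d_NH₃ = 775 mm, d_NH₃ = 775/(1 + 0.3649) = 567.8 mm.
d_HI = 775 − 567.8 = 207 mm.

207 mm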